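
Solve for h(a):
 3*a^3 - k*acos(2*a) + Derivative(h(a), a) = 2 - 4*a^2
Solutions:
 h(a) = C1 - 3*a^4/4 - 4*a^3/3 + 2*a + k*(a*acos(2*a) - sqrt(1 - 4*a^2)/2)


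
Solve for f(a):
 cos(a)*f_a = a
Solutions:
 f(a) = C1 + Integral(a/cos(a), a)


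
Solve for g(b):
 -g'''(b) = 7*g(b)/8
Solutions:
 g(b) = C3*exp(-7^(1/3)*b/2) + (C1*sin(sqrt(3)*7^(1/3)*b/4) + C2*cos(sqrt(3)*7^(1/3)*b/4))*exp(7^(1/3)*b/4)


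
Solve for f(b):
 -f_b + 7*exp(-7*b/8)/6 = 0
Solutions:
 f(b) = C1 - 4*exp(-7*b/8)/3


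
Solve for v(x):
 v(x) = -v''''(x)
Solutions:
 v(x) = (C1*sin(sqrt(2)*x/2) + C2*cos(sqrt(2)*x/2))*exp(-sqrt(2)*x/2) + (C3*sin(sqrt(2)*x/2) + C4*cos(sqrt(2)*x/2))*exp(sqrt(2)*x/2)


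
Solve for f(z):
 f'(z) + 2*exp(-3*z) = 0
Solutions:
 f(z) = C1 + 2*exp(-3*z)/3


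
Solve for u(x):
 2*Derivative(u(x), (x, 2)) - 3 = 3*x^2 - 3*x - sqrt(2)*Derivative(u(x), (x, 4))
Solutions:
 u(x) = C1 + C2*x + C3*sin(2^(1/4)*x) + C4*cos(2^(1/4)*x) + x^4/8 - x^3/4 + 3*x^2*(1 - sqrt(2))/4


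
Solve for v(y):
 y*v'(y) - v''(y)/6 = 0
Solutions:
 v(y) = C1 + C2*erfi(sqrt(3)*y)


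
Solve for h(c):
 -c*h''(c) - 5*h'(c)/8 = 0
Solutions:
 h(c) = C1 + C2*c^(3/8)


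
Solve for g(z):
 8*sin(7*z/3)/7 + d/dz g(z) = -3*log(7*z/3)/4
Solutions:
 g(z) = C1 - 3*z*log(z)/4 - 3*z*log(7)/4 + 3*z/4 + 3*z*log(3)/4 + 24*cos(7*z/3)/49


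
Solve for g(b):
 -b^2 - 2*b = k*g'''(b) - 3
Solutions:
 g(b) = C1 + C2*b + C3*b^2 - b^5/(60*k) - b^4/(12*k) + b^3/(2*k)


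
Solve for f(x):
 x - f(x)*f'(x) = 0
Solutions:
 f(x) = -sqrt(C1 + x^2)
 f(x) = sqrt(C1 + x^2)


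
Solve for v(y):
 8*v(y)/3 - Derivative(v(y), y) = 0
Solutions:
 v(y) = C1*exp(8*y/3)


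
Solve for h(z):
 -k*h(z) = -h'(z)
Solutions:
 h(z) = C1*exp(k*z)


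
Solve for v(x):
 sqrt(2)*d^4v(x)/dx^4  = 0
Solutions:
 v(x) = C1 + C2*x + C3*x^2 + C4*x^3


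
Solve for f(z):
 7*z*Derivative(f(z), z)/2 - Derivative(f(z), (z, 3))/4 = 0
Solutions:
 f(z) = C1 + Integral(C2*airyai(14^(1/3)*z) + C3*airybi(14^(1/3)*z), z)


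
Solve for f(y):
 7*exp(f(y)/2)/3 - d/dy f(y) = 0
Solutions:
 f(y) = 2*log(-1/(C1 + 7*y)) + 2*log(6)


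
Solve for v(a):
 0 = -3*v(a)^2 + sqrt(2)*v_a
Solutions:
 v(a) = -2/(C1 + 3*sqrt(2)*a)


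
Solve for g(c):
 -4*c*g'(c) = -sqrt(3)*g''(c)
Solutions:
 g(c) = C1 + C2*erfi(sqrt(2)*3^(3/4)*c/3)


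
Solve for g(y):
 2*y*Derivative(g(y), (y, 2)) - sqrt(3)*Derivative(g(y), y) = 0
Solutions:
 g(y) = C1 + C2*y^(sqrt(3)/2 + 1)


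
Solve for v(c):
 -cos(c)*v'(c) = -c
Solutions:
 v(c) = C1 + Integral(c/cos(c), c)


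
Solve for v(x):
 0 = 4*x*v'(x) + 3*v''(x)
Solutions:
 v(x) = C1 + C2*erf(sqrt(6)*x/3)


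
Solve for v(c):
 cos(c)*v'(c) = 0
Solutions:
 v(c) = C1


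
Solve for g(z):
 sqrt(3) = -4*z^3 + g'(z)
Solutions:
 g(z) = C1 + z^4 + sqrt(3)*z


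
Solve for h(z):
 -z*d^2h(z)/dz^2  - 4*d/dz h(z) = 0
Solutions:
 h(z) = C1 + C2/z^3


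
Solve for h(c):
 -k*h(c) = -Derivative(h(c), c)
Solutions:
 h(c) = C1*exp(c*k)


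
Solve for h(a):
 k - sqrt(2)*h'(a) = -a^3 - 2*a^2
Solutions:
 h(a) = C1 + sqrt(2)*a^4/8 + sqrt(2)*a^3/3 + sqrt(2)*a*k/2


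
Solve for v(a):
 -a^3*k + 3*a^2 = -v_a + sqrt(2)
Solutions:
 v(a) = C1 + a^4*k/4 - a^3 + sqrt(2)*a


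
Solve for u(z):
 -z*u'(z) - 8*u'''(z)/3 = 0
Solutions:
 u(z) = C1 + Integral(C2*airyai(-3^(1/3)*z/2) + C3*airybi(-3^(1/3)*z/2), z)


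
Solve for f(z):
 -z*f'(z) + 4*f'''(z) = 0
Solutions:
 f(z) = C1 + Integral(C2*airyai(2^(1/3)*z/2) + C3*airybi(2^(1/3)*z/2), z)


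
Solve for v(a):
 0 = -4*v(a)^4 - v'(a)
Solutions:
 v(a) = (-3^(2/3) - 3*3^(1/6)*I)*(1/(C1 + 4*a))^(1/3)/6
 v(a) = (-3^(2/3) + 3*3^(1/6)*I)*(1/(C1 + 4*a))^(1/3)/6
 v(a) = (1/(C1 + 12*a))^(1/3)


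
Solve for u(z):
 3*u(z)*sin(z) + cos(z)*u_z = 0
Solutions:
 u(z) = C1*cos(z)^3


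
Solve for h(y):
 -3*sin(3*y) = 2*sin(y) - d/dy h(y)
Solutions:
 h(y) = C1 - 2*cos(y) - cos(3*y)


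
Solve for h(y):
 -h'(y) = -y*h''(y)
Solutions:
 h(y) = C1 + C2*y^2


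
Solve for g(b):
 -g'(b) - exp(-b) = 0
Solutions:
 g(b) = C1 + exp(-b)


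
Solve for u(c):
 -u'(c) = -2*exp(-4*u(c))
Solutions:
 u(c) = log(-I*(C1 + 8*c)^(1/4))
 u(c) = log(I*(C1 + 8*c)^(1/4))
 u(c) = log(-(C1 + 8*c)^(1/4))
 u(c) = log(C1 + 8*c)/4


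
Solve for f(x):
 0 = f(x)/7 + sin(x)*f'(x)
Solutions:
 f(x) = C1*(cos(x) + 1)^(1/14)/(cos(x) - 1)^(1/14)


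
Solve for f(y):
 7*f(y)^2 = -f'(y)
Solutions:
 f(y) = 1/(C1 + 7*y)


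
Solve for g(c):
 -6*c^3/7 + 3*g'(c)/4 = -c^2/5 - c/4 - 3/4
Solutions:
 g(c) = C1 + 2*c^4/7 - 4*c^3/45 - c^2/6 - c


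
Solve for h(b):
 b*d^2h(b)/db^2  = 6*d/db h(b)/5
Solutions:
 h(b) = C1 + C2*b^(11/5)


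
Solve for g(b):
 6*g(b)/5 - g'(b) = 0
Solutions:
 g(b) = C1*exp(6*b/5)


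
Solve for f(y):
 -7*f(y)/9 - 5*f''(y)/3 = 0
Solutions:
 f(y) = C1*sin(sqrt(105)*y/15) + C2*cos(sqrt(105)*y/15)


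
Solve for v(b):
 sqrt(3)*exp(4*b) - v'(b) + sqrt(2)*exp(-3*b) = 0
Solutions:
 v(b) = C1 + sqrt(3)*exp(4*b)/4 - sqrt(2)*exp(-3*b)/3


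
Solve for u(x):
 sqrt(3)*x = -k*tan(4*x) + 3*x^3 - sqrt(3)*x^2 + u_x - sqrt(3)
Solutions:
 u(x) = C1 - k*log(cos(4*x))/4 - 3*x^4/4 + sqrt(3)*x^3/3 + sqrt(3)*x^2/2 + sqrt(3)*x


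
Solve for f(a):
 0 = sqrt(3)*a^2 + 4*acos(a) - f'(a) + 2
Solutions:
 f(a) = C1 + sqrt(3)*a^3/3 + 4*a*acos(a) + 2*a - 4*sqrt(1 - a^2)


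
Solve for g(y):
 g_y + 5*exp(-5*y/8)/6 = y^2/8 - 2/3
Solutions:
 g(y) = C1 + y^3/24 - 2*y/3 + 4*exp(-5*y/8)/3


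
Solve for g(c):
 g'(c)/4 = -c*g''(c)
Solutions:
 g(c) = C1 + C2*c^(3/4)


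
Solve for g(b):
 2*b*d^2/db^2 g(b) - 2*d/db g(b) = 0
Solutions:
 g(b) = C1 + C2*b^2


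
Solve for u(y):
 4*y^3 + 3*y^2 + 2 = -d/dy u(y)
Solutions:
 u(y) = C1 - y^4 - y^3 - 2*y


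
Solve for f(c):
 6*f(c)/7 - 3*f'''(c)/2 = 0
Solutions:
 f(c) = C3*exp(14^(2/3)*c/7) + (C1*sin(14^(2/3)*sqrt(3)*c/14) + C2*cos(14^(2/3)*sqrt(3)*c/14))*exp(-14^(2/3)*c/14)


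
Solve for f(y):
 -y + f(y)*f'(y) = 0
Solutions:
 f(y) = -sqrt(C1 + y^2)
 f(y) = sqrt(C1 + y^2)


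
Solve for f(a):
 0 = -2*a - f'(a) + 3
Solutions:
 f(a) = C1 - a^2 + 3*a


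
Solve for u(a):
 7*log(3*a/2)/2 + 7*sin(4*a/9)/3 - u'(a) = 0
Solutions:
 u(a) = C1 + 7*a*log(a)/2 - 7*a/2 - 4*a*log(2) + a*log(6)/2 + 3*a*log(3) - 21*cos(4*a/9)/4


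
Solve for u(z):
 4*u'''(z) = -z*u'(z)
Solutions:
 u(z) = C1 + Integral(C2*airyai(-2^(1/3)*z/2) + C3*airybi(-2^(1/3)*z/2), z)


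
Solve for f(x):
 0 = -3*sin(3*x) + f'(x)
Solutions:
 f(x) = C1 - cos(3*x)


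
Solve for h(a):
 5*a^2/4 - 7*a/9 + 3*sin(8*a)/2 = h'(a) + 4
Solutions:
 h(a) = C1 + 5*a^3/12 - 7*a^2/18 - 4*a - 3*cos(8*a)/16


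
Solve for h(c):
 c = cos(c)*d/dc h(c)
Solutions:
 h(c) = C1 + Integral(c/cos(c), c)


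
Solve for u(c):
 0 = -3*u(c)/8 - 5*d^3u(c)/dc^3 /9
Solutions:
 u(c) = C3*exp(-3*5^(2/3)*c/10) + (C1*sin(3*sqrt(3)*5^(2/3)*c/20) + C2*cos(3*sqrt(3)*5^(2/3)*c/20))*exp(3*5^(2/3)*c/20)


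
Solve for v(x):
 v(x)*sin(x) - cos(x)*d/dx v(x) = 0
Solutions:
 v(x) = C1/cos(x)


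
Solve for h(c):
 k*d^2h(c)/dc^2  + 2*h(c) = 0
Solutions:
 h(c) = C1*exp(-sqrt(2)*c*sqrt(-1/k)) + C2*exp(sqrt(2)*c*sqrt(-1/k))


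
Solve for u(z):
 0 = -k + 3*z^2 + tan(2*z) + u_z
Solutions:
 u(z) = C1 + k*z - z^3 + log(cos(2*z))/2


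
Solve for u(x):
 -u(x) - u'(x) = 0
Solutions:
 u(x) = C1*exp(-x)


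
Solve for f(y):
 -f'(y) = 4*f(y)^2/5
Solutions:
 f(y) = 5/(C1 + 4*y)


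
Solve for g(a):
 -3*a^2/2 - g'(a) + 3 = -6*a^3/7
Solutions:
 g(a) = C1 + 3*a^4/14 - a^3/2 + 3*a


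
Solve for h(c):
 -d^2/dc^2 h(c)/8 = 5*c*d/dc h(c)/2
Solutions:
 h(c) = C1 + C2*erf(sqrt(10)*c)


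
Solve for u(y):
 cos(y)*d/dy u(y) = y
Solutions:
 u(y) = C1 + Integral(y/cos(y), y)


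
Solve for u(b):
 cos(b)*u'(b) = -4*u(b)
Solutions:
 u(b) = C1*(sin(b)^2 - 2*sin(b) + 1)/(sin(b)^2 + 2*sin(b) + 1)


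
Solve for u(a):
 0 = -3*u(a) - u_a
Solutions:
 u(a) = C1*exp(-3*a)


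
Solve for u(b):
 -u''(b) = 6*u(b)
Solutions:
 u(b) = C1*sin(sqrt(6)*b) + C2*cos(sqrt(6)*b)


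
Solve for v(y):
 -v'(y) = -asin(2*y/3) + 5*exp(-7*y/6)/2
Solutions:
 v(y) = C1 + y*asin(2*y/3) + sqrt(9 - 4*y^2)/2 + 15*exp(-7*y/6)/7


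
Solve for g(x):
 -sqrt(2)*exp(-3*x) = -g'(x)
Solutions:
 g(x) = C1 - sqrt(2)*exp(-3*x)/3


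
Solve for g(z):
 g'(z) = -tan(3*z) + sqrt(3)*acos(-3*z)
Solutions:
 g(z) = C1 + sqrt(3)*(z*acos(-3*z) + sqrt(1 - 9*z^2)/3) + log(cos(3*z))/3


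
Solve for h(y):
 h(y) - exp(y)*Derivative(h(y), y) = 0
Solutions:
 h(y) = C1*exp(-exp(-y))


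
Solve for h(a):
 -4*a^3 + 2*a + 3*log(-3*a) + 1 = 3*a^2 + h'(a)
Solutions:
 h(a) = C1 - a^4 - a^3 + a^2 + 3*a*log(-a) + a*(-2 + 3*log(3))


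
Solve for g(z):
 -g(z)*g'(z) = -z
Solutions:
 g(z) = -sqrt(C1 + z^2)
 g(z) = sqrt(C1 + z^2)


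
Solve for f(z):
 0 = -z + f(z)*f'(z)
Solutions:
 f(z) = -sqrt(C1 + z^2)
 f(z) = sqrt(C1 + z^2)


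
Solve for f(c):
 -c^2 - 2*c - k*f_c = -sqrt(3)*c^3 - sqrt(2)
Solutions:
 f(c) = C1 + sqrt(3)*c^4/(4*k) - c^3/(3*k) - c^2/k + sqrt(2)*c/k


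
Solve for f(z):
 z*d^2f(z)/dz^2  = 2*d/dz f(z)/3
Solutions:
 f(z) = C1 + C2*z^(5/3)


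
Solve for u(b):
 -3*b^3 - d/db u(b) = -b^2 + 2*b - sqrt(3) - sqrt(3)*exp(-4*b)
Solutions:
 u(b) = C1 - 3*b^4/4 + b^3/3 - b^2 + sqrt(3)*b - sqrt(3)*exp(-4*b)/4


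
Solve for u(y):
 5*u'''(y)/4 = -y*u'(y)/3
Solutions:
 u(y) = C1 + Integral(C2*airyai(-30^(2/3)*y/15) + C3*airybi(-30^(2/3)*y/15), y)


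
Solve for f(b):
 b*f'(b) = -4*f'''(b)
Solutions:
 f(b) = C1 + Integral(C2*airyai(-2^(1/3)*b/2) + C3*airybi(-2^(1/3)*b/2), b)


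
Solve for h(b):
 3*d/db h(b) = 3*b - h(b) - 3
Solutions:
 h(b) = C1*exp(-b/3) + 3*b - 12


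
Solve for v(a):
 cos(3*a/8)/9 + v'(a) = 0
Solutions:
 v(a) = C1 - 8*sin(3*a/8)/27


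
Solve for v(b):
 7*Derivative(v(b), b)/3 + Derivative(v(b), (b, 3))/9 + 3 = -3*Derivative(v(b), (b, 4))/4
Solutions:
 v(b) = C1 + C2*exp(b*(-8 + 8*2^(2/3)/(243*sqrt(2893849) + 413375)^(1/3) + 2^(1/3)*(243*sqrt(2893849) + 413375)^(1/3))/162)*sin(2^(1/3)*sqrt(3)*b*(-(243*sqrt(2893849) + 413375)^(1/3) + 8*2^(1/3)/(243*sqrt(2893849) + 413375)^(1/3))/162) + C3*exp(b*(-8 + 8*2^(2/3)/(243*sqrt(2893849) + 413375)^(1/3) + 2^(1/3)*(243*sqrt(2893849) + 413375)^(1/3))/162)*cos(2^(1/3)*sqrt(3)*b*(-(243*sqrt(2893849) + 413375)^(1/3) + 8*2^(1/3)/(243*sqrt(2893849) + 413375)^(1/3))/162) + C4*exp(-b*(8*2^(2/3)/(243*sqrt(2893849) + 413375)^(1/3) + 4 + 2^(1/3)*(243*sqrt(2893849) + 413375)^(1/3))/81) - 9*b/7


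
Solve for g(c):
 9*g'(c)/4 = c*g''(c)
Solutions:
 g(c) = C1 + C2*c^(13/4)


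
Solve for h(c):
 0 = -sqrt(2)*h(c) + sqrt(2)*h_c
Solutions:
 h(c) = C1*exp(c)


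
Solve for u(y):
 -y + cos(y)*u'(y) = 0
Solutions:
 u(y) = C1 + Integral(y/cos(y), y)


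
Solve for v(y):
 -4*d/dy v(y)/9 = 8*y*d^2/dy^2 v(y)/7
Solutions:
 v(y) = C1 + C2*y^(11/18)


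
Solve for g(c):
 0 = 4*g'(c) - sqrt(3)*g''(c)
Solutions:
 g(c) = C1 + C2*exp(4*sqrt(3)*c/3)


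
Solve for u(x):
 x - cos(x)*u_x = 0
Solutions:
 u(x) = C1 + Integral(x/cos(x), x)


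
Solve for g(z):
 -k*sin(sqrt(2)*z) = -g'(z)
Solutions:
 g(z) = C1 - sqrt(2)*k*cos(sqrt(2)*z)/2


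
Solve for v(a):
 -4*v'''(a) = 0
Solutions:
 v(a) = C1 + C2*a + C3*a^2


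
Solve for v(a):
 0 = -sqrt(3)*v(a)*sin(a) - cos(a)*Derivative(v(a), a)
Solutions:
 v(a) = C1*cos(a)^(sqrt(3))


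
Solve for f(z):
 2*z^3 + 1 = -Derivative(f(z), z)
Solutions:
 f(z) = C1 - z^4/2 - z


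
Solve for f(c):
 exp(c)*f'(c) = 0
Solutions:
 f(c) = C1


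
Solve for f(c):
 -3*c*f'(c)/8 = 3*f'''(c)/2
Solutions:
 f(c) = C1 + Integral(C2*airyai(-2^(1/3)*c/2) + C3*airybi(-2^(1/3)*c/2), c)


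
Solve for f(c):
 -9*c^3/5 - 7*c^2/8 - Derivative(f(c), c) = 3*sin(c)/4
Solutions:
 f(c) = C1 - 9*c^4/20 - 7*c^3/24 + 3*cos(c)/4


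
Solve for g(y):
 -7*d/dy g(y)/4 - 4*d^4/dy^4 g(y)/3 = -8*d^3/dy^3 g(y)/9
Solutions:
 g(y) = C1 + C2*exp(y*(32*2^(2/3)/(27*sqrt(310737) + 15053)^(1/3) + 16 + 2^(1/3)*(27*sqrt(310737) + 15053)^(1/3))/72)*sin(2^(1/3)*sqrt(3)*y*(-(27*sqrt(310737) + 15053)^(1/3) + 32*2^(1/3)/(27*sqrt(310737) + 15053)^(1/3))/72) + C3*exp(y*(32*2^(2/3)/(27*sqrt(310737) + 15053)^(1/3) + 16 + 2^(1/3)*(27*sqrt(310737) + 15053)^(1/3))/72)*cos(2^(1/3)*sqrt(3)*y*(-(27*sqrt(310737) + 15053)^(1/3) + 32*2^(1/3)/(27*sqrt(310737) + 15053)^(1/3))/72) + C4*exp(y*(-2^(1/3)*(27*sqrt(310737) + 15053)^(1/3) - 32*2^(2/3)/(27*sqrt(310737) + 15053)^(1/3) + 8)/36)


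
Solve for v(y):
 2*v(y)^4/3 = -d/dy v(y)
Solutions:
 v(y) = (-1 - sqrt(3)*I)*(1/(C1 + 2*y))^(1/3)/2
 v(y) = (-1 + sqrt(3)*I)*(1/(C1 + 2*y))^(1/3)/2
 v(y) = (1/(C1 + 2*y))^(1/3)


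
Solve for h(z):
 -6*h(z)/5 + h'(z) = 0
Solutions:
 h(z) = C1*exp(6*z/5)


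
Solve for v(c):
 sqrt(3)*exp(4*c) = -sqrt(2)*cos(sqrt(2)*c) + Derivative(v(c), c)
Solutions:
 v(c) = C1 + sqrt(3)*exp(4*c)/4 + sin(sqrt(2)*c)


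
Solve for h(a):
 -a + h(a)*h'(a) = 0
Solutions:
 h(a) = -sqrt(C1 + a^2)
 h(a) = sqrt(C1 + a^2)


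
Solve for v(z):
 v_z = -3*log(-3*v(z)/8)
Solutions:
 Integral(1/(log(-_y) - 3*log(2) + log(3)), (_y, v(z)))/3 = C1 - z


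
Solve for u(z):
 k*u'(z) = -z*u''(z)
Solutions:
 u(z) = C1 + z^(1 - re(k))*(C2*sin(log(z)*Abs(im(k))) + C3*cos(log(z)*im(k)))


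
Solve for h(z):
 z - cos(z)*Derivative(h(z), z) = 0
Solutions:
 h(z) = C1 + Integral(z/cos(z), z)


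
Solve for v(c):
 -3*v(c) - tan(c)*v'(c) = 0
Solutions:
 v(c) = C1/sin(c)^3


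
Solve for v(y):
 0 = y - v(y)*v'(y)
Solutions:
 v(y) = -sqrt(C1 + y^2)
 v(y) = sqrt(C1 + y^2)


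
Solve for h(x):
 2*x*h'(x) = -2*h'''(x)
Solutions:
 h(x) = C1 + Integral(C2*airyai(-x) + C3*airybi(-x), x)


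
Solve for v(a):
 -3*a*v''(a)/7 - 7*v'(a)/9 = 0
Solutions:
 v(a) = C1 + C2/a^(22/27)


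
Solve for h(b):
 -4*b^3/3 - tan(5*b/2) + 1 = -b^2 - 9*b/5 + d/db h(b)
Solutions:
 h(b) = C1 - b^4/3 + b^3/3 + 9*b^2/10 + b + 2*log(cos(5*b/2))/5


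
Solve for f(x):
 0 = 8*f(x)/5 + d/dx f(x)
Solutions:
 f(x) = C1*exp(-8*x/5)


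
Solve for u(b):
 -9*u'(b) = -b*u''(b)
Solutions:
 u(b) = C1 + C2*b^10


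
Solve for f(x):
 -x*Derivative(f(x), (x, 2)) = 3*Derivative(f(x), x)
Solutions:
 f(x) = C1 + C2/x^2


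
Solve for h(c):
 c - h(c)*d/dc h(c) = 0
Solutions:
 h(c) = -sqrt(C1 + c^2)
 h(c) = sqrt(C1 + c^2)


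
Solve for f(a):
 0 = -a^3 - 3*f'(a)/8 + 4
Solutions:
 f(a) = C1 - 2*a^4/3 + 32*a/3


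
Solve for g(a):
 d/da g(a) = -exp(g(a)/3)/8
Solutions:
 g(a) = 3*log(1/(C1 + a)) + 3*log(24)


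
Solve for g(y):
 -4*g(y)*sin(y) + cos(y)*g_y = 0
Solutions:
 g(y) = C1/cos(y)^4


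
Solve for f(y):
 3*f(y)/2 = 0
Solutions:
 f(y) = 0


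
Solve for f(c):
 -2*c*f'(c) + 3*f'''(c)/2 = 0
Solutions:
 f(c) = C1 + Integral(C2*airyai(6^(2/3)*c/3) + C3*airybi(6^(2/3)*c/3), c)


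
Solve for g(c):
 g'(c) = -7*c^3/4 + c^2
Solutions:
 g(c) = C1 - 7*c^4/16 + c^3/3


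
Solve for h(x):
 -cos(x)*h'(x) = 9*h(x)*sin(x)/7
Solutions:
 h(x) = C1*cos(x)^(9/7)


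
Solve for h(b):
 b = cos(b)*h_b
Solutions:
 h(b) = C1 + Integral(b/cos(b), b)


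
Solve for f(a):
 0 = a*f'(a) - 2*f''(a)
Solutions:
 f(a) = C1 + C2*erfi(a/2)


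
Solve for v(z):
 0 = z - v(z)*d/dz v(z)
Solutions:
 v(z) = -sqrt(C1 + z^2)
 v(z) = sqrt(C1 + z^2)


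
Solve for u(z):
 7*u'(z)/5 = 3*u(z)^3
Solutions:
 u(z) = -sqrt(14)*sqrt(-1/(C1 + 15*z))/2
 u(z) = sqrt(14)*sqrt(-1/(C1 + 15*z))/2


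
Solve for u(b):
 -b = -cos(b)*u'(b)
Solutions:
 u(b) = C1 + Integral(b/cos(b), b)


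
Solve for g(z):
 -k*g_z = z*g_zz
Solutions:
 g(z) = C1 + z^(1 - re(k))*(C2*sin(log(z)*Abs(im(k))) + C3*cos(log(z)*im(k)))


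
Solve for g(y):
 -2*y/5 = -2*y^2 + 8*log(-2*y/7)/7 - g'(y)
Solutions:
 g(y) = C1 - 2*y^3/3 + y^2/5 + 8*y*log(-y)/7 + 8*y*(-log(7) - 1 + log(2))/7


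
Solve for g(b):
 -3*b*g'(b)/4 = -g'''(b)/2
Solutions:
 g(b) = C1 + Integral(C2*airyai(2^(2/3)*3^(1/3)*b/2) + C3*airybi(2^(2/3)*3^(1/3)*b/2), b)


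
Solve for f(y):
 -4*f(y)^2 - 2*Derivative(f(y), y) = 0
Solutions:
 f(y) = 1/(C1 + 2*y)


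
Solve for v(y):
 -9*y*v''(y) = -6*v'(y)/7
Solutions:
 v(y) = C1 + C2*y^(23/21)


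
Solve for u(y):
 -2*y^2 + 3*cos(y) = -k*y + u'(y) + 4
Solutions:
 u(y) = C1 + k*y^2/2 - 2*y^3/3 - 4*y + 3*sin(y)


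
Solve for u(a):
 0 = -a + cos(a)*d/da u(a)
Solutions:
 u(a) = C1 + Integral(a/cos(a), a)


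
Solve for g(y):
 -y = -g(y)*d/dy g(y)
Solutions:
 g(y) = -sqrt(C1 + y^2)
 g(y) = sqrt(C1 + y^2)


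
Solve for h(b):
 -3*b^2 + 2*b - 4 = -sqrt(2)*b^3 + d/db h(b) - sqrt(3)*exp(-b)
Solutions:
 h(b) = C1 + sqrt(2)*b^4/4 - b^3 + b^2 - 4*b - sqrt(3)*exp(-b)


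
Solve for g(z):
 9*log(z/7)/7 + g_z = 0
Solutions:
 g(z) = C1 - 9*z*log(z)/7 + 9*z/7 + 9*z*log(7)/7


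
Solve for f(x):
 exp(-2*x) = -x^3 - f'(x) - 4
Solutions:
 f(x) = C1 - x^4/4 - 4*x + exp(-2*x)/2


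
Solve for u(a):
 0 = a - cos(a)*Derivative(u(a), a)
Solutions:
 u(a) = C1 + Integral(a/cos(a), a)


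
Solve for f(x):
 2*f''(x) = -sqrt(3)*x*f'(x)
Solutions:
 f(x) = C1 + C2*erf(3^(1/4)*x/2)


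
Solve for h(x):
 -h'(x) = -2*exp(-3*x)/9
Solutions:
 h(x) = C1 - 2*exp(-3*x)/27


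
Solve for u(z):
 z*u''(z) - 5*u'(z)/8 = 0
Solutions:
 u(z) = C1 + C2*z^(13/8)


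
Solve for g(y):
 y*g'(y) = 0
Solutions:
 g(y) = C1


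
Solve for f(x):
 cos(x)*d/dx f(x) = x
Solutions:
 f(x) = C1 + Integral(x/cos(x), x)


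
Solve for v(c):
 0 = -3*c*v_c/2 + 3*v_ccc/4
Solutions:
 v(c) = C1 + Integral(C2*airyai(2^(1/3)*c) + C3*airybi(2^(1/3)*c), c)


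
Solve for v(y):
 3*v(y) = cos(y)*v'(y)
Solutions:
 v(y) = C1*(sin(y) + 1)^(3/2)/(sin(y) - 1)^(3/2)


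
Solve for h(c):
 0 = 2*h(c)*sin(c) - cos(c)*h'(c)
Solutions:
 h(c) = C1/cos(c)^2


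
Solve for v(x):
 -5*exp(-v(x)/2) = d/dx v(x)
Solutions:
 v(x) = 2*log(C1 - 5*x/2)


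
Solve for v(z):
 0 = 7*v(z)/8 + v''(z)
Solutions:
 v(z) = C1*sin(sqrt(14)*z/4) + C2*cos(sqrt(14)*z/4)


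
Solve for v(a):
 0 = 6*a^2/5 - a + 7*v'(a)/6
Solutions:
 v(a) = C1 - 12*a^3/35 + 3*a^2/7


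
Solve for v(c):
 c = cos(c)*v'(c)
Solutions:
 v(c) = C1 + Integral(c/cos(c), c)


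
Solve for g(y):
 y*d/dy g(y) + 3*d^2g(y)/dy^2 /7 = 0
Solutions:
 g(y) = C1 + C2*erf(sqrt(42)*y/6)


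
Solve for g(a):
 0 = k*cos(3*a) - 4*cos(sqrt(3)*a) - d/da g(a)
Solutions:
 g(a) = C1 + k*sin(3*a)/3 - 4*sqrt(3)*sin(sqrt(3)*a)/3


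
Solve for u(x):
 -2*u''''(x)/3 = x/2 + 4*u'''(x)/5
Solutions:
 u(x) = C1 + C2*x + C3*x^2 + C4*exp(-6*x/5) - 5*x^4/192 + 25*x^3/288


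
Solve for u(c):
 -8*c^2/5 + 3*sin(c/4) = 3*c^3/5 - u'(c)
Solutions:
 u(c) = C1 + 3*c^4/20 + 8*c^3/15 + 12*cos(c/4)


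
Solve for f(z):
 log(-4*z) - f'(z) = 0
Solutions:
 f(z) = C1 + z*log(-z) + z*(-1 + 2*log(2))


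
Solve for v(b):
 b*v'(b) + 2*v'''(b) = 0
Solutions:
 v(b) = C1 + Integral(C2*airyai(-2^(2/3)*b/2) + C3*airybi(-2^(2/3)*b/2), b)


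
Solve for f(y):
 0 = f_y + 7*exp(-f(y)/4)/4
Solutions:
 f(y) = 4*log(C1 - 7*y/16)


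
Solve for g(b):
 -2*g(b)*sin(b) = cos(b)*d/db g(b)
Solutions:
 g(b) = C1*cos(b)^2


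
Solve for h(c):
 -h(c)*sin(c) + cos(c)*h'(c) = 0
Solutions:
 h(c) = C1/cos(c)


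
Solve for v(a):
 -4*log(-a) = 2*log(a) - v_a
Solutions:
 v(a) = C1 + 6*a*log(a) + 2*a*(-3 + 2*I*pi)


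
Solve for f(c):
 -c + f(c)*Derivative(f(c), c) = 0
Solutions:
 f(c) = -sqrt(C1 + c^2)
 f(c) = sqrt(C1 + c^2)


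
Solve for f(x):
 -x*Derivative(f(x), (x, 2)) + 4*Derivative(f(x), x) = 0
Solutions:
 f(x) = C1 + C2*x^5


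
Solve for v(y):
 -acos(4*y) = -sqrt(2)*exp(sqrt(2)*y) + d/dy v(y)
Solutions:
 v(y) = C1 - y*acos(4*y) + sqrt(1 - 16*y^2)/4 + exp(sqrt(2)*y)


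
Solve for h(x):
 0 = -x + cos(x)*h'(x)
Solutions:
 h(x) = C1 + Integral(x/cos(x), x)


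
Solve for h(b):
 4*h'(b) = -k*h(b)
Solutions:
 h(b) = C1*exp(-b*k/4)


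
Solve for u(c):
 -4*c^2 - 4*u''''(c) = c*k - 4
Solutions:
 u(c) = C1 + C2*c + C3*c^2 + C4*c^3 - c^6/360 - c^5*k/480 + c^4/24


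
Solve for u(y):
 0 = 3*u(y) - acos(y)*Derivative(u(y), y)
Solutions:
 u(y) = C1*exp(3*Integral(1/acos(y), y))


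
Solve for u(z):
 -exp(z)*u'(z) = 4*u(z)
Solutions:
 u(z) = C1*exp(4*exp(-z))


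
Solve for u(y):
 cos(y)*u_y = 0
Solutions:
 u(y) = C1


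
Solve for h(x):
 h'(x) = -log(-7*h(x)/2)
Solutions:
 Integral(1/(log(-_y) - log(2) + log(7)), (_y, h(x))) = C1 - x


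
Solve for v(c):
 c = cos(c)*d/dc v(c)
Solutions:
 v(c) = C1 + Integral(c/cos(c), c)


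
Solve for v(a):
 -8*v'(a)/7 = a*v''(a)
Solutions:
 v(a) = C1 + C2/a^(1/7)


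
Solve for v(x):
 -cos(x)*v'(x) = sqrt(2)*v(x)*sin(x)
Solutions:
 v(x) = C1*cos(x)^(sqrt(2))


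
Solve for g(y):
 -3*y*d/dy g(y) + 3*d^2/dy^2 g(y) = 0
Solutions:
 g(y) = C1 + C2*erfi(sqrt(2)*y/2)


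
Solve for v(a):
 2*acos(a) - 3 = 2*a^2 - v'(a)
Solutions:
 v(a) = C1 + 2*a^3/3 - 2*a*acos(a) + 3*a + 2*sqrt(1 - a^2)


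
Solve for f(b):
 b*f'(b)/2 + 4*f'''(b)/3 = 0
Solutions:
 f(b) = C1 + Integral(C2*airyai(-3^(1/3)*b/2) + C3*airybi(-3^(1/3)*b/2), b)


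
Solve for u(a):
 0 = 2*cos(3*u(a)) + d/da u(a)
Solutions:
 u(a) = -asin((C1 + exp(12*a))/(C1 - exp(12*a)))/3 + pi/3
 u(a) = asin((C1 + exp(12*a))/(C1 - exp(12*a)))/3


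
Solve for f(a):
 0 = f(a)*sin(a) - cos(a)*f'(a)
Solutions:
 f(a) = C1/cos(a)


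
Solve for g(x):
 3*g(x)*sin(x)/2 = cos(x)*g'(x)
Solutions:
 g(x) = C1/cos(x)^(3/2)


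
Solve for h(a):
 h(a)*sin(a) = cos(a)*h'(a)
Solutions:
 h(a) = C1/cos(a)


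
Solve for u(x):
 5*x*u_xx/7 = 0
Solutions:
 u(x) = C1 + C2*x


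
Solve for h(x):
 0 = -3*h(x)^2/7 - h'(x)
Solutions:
 h(x) = 7/(C1 + 3*x)


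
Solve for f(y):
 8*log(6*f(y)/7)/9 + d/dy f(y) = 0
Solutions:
 9*Integral(1/(log(_y) - log(7) + log(6)), (_y, f(y)))/8 = C1 - y


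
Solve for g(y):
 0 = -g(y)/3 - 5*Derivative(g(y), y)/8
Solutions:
 g(y) = C1*exp(-8*y/15)


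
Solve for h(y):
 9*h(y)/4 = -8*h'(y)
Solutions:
 h(y) = C1*exp(-9*y/32)


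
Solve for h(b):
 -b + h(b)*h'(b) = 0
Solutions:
 h(b) = -sqrt(C1 + b^2)
 h(b) = sqrt(C1 + b^2)


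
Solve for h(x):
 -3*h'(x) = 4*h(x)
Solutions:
 h(x) = C1*exp(-4*x/3)


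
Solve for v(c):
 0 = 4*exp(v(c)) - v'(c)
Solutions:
 v(c) = log(-1/(C1 + 4*c))


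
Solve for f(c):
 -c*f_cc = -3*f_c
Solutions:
 f(c) = C1 + C2*c^4


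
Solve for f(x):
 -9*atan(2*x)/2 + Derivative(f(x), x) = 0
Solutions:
 f(x) = C1 + 9*x*atan(2*x)/2 - 9*log(4*x^2 + 1)/8


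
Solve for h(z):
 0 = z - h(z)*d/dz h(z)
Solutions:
 h(z) = -sqrt(C1 + z^2)
 h(z) = sqrt(C1 + z^2)


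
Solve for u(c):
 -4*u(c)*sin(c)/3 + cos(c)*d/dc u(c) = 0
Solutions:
 u(c) = C1/cos(c)^(4/3)


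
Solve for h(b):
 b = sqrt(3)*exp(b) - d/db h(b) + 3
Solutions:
 h(b) = C1 - b^2/2 + 3*b + sqrt(3)*exp(b)


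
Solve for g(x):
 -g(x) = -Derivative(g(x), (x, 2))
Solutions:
 g(x) = C1*exp(-x) + C2*exp(x)


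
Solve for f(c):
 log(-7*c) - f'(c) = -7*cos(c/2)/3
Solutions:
 f(c) = C1 + c*log(-c) - c + c*log(7) + 14*sin(c/2)/3


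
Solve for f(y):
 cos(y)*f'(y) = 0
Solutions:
 f(y) = C1


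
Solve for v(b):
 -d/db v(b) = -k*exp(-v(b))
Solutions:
 v(b) = log(C1 + b*k)


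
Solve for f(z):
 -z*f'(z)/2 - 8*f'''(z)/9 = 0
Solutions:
 f(z) = C1 + Integral(C2*airyai(-6^(2/3)*z/4) + C3*airybi(-6^(2/3)*z/4), z)


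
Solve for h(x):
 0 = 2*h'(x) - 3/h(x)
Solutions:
 h(x) = -sqrt(C1 + 3*x)
 h(x) = sqrt(C1 + 3*x)


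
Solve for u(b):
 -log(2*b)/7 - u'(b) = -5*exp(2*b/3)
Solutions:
 u(b) = C1 - b*log(b)/7 + b*(1 - log(2))/7 + 15*exp(2*b/3)/2


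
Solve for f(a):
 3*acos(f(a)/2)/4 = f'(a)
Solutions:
 Integral(1/acos(_y/2), (_y, f(a))) = C1 + 3*a/4


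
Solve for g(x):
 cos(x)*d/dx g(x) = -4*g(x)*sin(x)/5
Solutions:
 g(x) = C1*cos(x)^(4/5)


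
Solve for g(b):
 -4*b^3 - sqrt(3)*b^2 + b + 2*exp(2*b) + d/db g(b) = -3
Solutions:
 g(b) = C1 + b^4 + sqrt(3)*b^3/3 - b^2/2 - 3*b - exp(2*b)


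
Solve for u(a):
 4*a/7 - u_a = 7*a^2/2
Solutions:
 u(a) = C1 - 7*a^3/6 + 2*a^2/7


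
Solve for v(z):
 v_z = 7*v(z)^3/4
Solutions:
 v(z) = -sqrt(2)*sqrt(-1/(C1 + 7*z))
 v(z) = sqrt(2)*sqrt(-1/(C1 + 7*z))


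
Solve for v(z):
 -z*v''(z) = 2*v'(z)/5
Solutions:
 v(z) = C1 + C2*z^(3/5)


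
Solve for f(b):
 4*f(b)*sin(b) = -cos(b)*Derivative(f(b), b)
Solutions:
 f(b) = C1*cos(b)^4


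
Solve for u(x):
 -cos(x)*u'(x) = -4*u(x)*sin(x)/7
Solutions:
 u(x) = C1/cos(x)^(4/7)


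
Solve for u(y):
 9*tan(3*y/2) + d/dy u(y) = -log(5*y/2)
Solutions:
 u(y) = C1 - y*log(y) - y*log(5) + y*log(2) + y + 6*log(cos(3*y/2))


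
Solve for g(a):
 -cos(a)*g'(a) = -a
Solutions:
 g(a) = C1 + Integral(a/cos(a), a)


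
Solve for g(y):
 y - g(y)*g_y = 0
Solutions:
 g(y) = -sqrt(C1 + y^2)
 g(y) = sqrt(C1 + y^2)


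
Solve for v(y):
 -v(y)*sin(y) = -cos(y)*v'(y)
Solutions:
 v(y) = C1/cos(y)


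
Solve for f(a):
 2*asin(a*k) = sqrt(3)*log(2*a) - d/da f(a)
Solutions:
 f(a) = C1 + sqrt(3)*a*(log(a) - 1) + sqrt(3)*a*log(2) - 2*Piecewise((a*asin(a*k) + sqrt(-a^2*k^2 + 1)/k, Ne(k, 0)), (0, True))


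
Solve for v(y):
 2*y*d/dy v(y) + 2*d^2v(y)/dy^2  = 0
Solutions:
 v(y) = C1 + C2*erf(sqrt(2)*y/2)


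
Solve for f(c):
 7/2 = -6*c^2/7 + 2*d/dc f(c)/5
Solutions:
 f(c) = C1 + 5*c^3/7 + 35*c/4


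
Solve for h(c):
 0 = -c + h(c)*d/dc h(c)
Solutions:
 h(c) = -sqrt(C1 + c^2)
 h(c) = sqrt(C1 + c^2)


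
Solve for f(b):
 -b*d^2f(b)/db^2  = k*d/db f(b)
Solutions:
 f(b) = C1 + b^(1 - re(k))*(C2*sin(log(b)*Abs(im(k))) + C3*cos(log(b)*im(k)))


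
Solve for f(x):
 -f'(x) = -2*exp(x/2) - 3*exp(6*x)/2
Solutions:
 f(x) = C1 + 4*exp(x/2) + exp(6*x)/4


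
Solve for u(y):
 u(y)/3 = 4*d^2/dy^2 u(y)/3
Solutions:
 u(y) = C1*exp(-y/2) + C2*exp(y/2)


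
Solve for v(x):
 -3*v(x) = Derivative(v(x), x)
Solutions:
 v(x) = C1*exp(-3*x)


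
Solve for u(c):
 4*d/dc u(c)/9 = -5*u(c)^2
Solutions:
 u(c) = 4/(C1 + 45*c)


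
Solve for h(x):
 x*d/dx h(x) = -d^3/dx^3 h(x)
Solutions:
 h(x) = C1 + Integral(C2*airyai(-x) + C3*airybi(-x), x)


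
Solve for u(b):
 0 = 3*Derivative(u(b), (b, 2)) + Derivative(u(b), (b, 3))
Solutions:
 u(b) = C1 + C2*b + C3*exp(-3*b)


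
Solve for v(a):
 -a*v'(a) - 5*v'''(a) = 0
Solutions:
 v(a) = C1 + Integral(C2*airyai(-5^(2/3)*a/5) + C3*airybi(-5^(2/3)*a/5), a)


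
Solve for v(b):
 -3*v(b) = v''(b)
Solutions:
 v(b) = C1*sin(sqrt(3)*b) + C2*cos(sqrt(3)*b)


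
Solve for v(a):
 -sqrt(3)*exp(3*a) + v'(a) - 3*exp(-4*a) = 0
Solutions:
 v(a) = C1 + sqrt(3)*exp(3*a)/3 - 3*exp(-4*a)/4


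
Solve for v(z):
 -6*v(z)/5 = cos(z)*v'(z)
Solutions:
 v(z) = C1*(sin(z) - 1)^(3/5)/(sin(z) + 1)^(3/5)


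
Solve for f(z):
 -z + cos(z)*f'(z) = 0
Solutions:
 f(z) = C1 + Integral(z/cos(z), z)


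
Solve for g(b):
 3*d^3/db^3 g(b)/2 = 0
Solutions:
 g(b) = C1 + C2*b + C3*b^2


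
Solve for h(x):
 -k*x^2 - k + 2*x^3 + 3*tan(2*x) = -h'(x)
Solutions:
 h(x) = C1 + k*x^3/3 + k*x - x^4/2 + 3*log(cos(2*x))/2


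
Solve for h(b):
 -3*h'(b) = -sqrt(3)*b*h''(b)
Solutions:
 h(b) = C1 + C2*b^(1 + sqrt(3))


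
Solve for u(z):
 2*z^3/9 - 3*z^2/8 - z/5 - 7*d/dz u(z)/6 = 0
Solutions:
 u(z) = C1 + z^4/21 - 3*z^3/28 - 3*z^2/35


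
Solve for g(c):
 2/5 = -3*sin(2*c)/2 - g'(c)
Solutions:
 g(c) = C1 - 2*c/5 + 3*cos(2*c)/4


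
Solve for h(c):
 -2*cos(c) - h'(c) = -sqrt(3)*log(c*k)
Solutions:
 h(c) = C1 + sqrt(3)*c*(log(c*k) - 1) - 2*sin(c)


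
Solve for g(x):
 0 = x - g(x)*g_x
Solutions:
 g(x) = -sqrt(C1 + x^2)
 g(x) = sqrt(C1 + x^2)


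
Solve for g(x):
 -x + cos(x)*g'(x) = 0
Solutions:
 g(x) = C1 + Integral(x/cos(x), x)


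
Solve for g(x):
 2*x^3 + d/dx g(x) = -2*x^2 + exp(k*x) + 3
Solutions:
 g(x) = C1 - x^4/2 - 2*x^3/3 + 3*x + exp(k*x)/k


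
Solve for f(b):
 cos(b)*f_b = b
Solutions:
 f(b) = C1 + Integral(b/cos(b), b)


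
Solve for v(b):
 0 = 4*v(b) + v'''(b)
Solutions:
 v(b) = C3*exp(-2^(2/3)*b) + (C1*sin(2^(2/3)*sqrt(3)*b/2) + C2*cos(2^(2/3)*sqrt(3)*b/2))*exp(2^(2/3)*b/2)


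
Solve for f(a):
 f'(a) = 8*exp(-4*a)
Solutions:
 f(a) = C1 - 2*exp(-4*a)


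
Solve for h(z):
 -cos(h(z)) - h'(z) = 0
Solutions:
 h(z) = pi - asin((C1 + exp(2*z))/(C1 - exp(2*z)))
 h(z) = asin((C1 + exp(2*z))/(C1 - exp(2*z)))


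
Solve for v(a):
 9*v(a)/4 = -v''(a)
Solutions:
 v(a) = C1*sin(3*a/2) + C2*cos(3*a/2)


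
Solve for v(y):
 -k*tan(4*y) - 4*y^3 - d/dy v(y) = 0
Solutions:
 v(y) = C1 + k*log(cos(4*y))/4 - y^4


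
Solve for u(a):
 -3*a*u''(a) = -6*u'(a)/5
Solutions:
 u(a) = C1 + C2*a^(7/5)


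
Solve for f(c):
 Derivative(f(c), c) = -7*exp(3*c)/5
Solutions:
 f(c) = C1 - 7*exp(3*c)/15


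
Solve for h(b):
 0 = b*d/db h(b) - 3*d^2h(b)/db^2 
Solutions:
 h(b) = C1 + C2*erfi(sqrt(6)*b/6)


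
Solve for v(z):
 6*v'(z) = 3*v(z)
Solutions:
 v(z) = C1*exp(z/2)


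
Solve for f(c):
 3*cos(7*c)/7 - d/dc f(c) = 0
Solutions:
 f(c) = C1 + 3*sin(7*c)/49


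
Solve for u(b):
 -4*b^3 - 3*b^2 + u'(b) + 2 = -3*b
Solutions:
 u(b) = C1 + b^4 + b^3 - 3*b^2/2 - 2*b


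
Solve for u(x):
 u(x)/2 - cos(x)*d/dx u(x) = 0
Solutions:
 u(x) = C1*(sin(x) + 1)^(1/4)/(sin(x) - 1)^(1/4)


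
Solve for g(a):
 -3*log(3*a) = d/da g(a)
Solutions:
 g(a) = C1 - 3*a*log(a) - a*log(27) + 3*a


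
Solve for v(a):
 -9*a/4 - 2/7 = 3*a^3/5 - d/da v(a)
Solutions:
 v(a) = C1 + 3*a^4/20 + 9*a^2/8 + 2*a/7


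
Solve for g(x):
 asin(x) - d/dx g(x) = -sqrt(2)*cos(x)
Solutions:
 g(x) = C1 + x*asin(x) + sqrt(1 - x^2) + sqrt(2)*sin(x)


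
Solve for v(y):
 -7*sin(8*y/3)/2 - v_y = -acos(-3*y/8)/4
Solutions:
 v(y) = C1 + y*acos(-3*y/8)/4 + sqrt(64 - 9*y^2)/12 + 21*cos(8*y/3)/16


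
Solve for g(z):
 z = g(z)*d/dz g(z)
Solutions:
 g(z) = -sqrt(C1 + z^2)
 g(z) = sqrt(C1 + z^2)


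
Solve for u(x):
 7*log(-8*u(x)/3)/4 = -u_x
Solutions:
 4*Integral(1/(log(-_y) - log(3) + 3*log(2)), (_y, u(x)))/7 = C1 - x


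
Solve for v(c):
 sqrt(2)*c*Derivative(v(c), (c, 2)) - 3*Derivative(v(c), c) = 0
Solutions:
 v(c) = C1 + C2*c^(1 + 3*sqrt(2)/2)


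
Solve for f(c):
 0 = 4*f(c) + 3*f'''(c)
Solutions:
 f(c) = C3*exp(-6^(2/3)*c/3) + (C1*sin(2^(2/3)*3^(1/6)*c/2) + C2*cos(2^(2/3)*3^(1/6)*c/2))*exp(6^(2/3)*c/6)


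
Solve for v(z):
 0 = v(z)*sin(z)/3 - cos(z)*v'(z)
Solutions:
 v(z) = C1/cos(z)^(1/3)


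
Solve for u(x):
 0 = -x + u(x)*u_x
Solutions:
 u(x) = -sqrt(C1 + x^2)
 u(x) = sqrt(C1 + x^2)


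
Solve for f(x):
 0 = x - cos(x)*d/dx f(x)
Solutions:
 f(x) = C1 + Integral(x/cos(x), x)


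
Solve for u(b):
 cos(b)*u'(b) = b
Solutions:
 u(b) = C1 + Integral(b/cos(b), b)


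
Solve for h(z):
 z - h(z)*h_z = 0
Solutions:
 h(z) = -sqrt(C1 + z^2)
 h(z) = sqrt(C1 + z^2)


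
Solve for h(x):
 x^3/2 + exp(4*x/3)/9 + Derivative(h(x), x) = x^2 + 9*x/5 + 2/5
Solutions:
 h(x) = C1 - x^4/8 + x^3/3 + 9*x^2/10 + 2*x/5 - exp(4*x/3)/12


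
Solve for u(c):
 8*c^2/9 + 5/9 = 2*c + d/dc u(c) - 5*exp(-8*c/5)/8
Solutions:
 u(c) = C1 + 8*c^3/27 - c^2 + 5*c/9 - 25*exp(-8*c/5)/64


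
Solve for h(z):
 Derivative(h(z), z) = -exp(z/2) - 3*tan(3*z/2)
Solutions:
 h(z) = C1 - 2*exp(z/2) + 2*log(cos(3*z/2))


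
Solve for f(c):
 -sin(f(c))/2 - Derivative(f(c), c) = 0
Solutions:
 f(c) = -acos((-C1 - exp(c))/(C1 - exp(c))) + 2*pi
 f(c) = acos((-C1 - exp(c))/(C1 - exp(c)))


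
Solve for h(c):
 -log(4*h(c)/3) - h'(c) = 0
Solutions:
 Integral(1/(log(_y) - log(3) + 2*log(2)), (_y, h(c))) = C1 - c


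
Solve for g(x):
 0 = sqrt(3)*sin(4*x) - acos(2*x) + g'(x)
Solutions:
 g(x) = C1 + x*acos(2*x) - sqrt(1 - 4*x^2)/2 + sqrt(3)*cos(4*x)/4


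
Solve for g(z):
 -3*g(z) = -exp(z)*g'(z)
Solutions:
 g(z) = C1*exp(-3*exp(-z))


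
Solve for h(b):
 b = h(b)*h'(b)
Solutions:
 h(b) = -sqrt(C1 + b^2)
 h(b) = sqrt(C1 + b^2)


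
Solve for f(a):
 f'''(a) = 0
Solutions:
 f(a) = C1 + C2*a + C3*a^2


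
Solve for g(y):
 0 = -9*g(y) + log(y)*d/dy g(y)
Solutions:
 g(y) = C1*exp(9*li(y))


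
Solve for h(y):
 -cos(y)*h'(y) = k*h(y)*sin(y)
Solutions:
 h(y) = C1*exp(k*log(cos(y)))


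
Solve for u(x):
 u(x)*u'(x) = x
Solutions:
 u(x) = -sqrt(C1 + x^2)
 u(x) = sqrt(C1 + x^2)


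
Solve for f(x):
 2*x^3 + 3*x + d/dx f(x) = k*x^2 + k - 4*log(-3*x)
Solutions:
 f(x) = C1 + k*x^3/3 - x^4/2 - 3*x^2/2 + x*(k - 4*log(3) + 4) - 4*x*log(-x)


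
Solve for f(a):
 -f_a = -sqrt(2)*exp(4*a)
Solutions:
 f(a) = C1 + sqrt(2)*exp(4*a)/4


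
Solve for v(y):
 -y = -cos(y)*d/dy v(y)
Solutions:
 v(y) = C1 + Integral(y/cos(y), y)


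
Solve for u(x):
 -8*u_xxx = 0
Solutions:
 u(x) = C1 + C2*x + C3*x^2


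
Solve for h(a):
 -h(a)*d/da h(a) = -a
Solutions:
 h(a) = -sqrt(C1 + a^2)
 h(a) = sqrt(C1 + a^2)


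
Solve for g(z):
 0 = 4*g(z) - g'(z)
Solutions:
 g(z) = C1*exp(4*z)


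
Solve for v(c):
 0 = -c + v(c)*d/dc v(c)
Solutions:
 v(c) = -sqrt(C1 + c^2)
 v(c) = sqrt(C1 + c^2)


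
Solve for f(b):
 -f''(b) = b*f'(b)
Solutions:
 f(b) = C1 + C2*erf(sqrt(2)*b/2)


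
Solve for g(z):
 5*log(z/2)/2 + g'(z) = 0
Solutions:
 g(z) = C1 - 5*z*log(z)/2 + 5*z*log(2)/2 + 5*z/2


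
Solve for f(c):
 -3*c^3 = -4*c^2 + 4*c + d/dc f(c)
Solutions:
 f(c) = C1 - 3*c^4/4 + 4*c^3/3 - 2*c^2


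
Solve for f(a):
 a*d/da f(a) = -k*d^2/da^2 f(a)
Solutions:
 f(a) = C1 + C2*sqrt(k)*erf(sqrt(2)*a*sqrt(1/k)/2)


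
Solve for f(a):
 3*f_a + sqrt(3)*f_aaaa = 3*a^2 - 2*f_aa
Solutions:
 f(a) = C1 + C2*exp(-a*(-2^(2/3)*3^(1/6)*(27 + sqrt(32*sqrt(3) + 729))^(1/3) + 4*6^(1/3)/(27 + sqrt(32*sqrt(3) + 729))^(1/3))/12)*sin(a*(4*2^(1/3)*3^(5/6)/(27 + sqrt(32*sqrt(3) + 729))^(1/3) + 6^(2/3)*(27 + sqrt(32*sqrt(3) + 729))^(1/3))/12) + C3*exp(-a*(-2^(2/3)*3^(1/6)*(27 + sqrt(32*sqrt(3) + 729))^(1/3) + 4*6^(1/3)/(27 + sqrt(32*sqrt(3) + 729))^(1/3))/12)*cos(a*(4*2^(1/3)*3^(5/6)/(27 + sqrt(32*sqrt(3) + 729))^(1/3) + 6^(2/3)*(27 + sqrt(32*sqrt(3) + 729))^(1/3))/12) + C4*exp(a*(-2^(2/3)*3^(1/6)*(27 + sqrt(32*sqrt(3) + 729))^(1/3) + 4*6^(1/3)/(27 + sqrt(32*sqrt(3) + 729))^(1/3))/6) + a^3/3 - 2*a^2/3 + 8*a/9


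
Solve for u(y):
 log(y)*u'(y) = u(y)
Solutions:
 u(y) = C1*exp(li(y))


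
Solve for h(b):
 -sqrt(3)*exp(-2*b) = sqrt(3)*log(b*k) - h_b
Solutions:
 h(b) = C1 + sqrt(3)*b*log(b*k) - sqrt(3)*b - sqrt(3)*exp(-2*b)/2


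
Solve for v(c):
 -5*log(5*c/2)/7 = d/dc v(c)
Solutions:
 v(c) = C1 - 5*c*log(c)/7 - 5*c*log(5)/7 + 5*c*log(2)/7 + 5*c/7


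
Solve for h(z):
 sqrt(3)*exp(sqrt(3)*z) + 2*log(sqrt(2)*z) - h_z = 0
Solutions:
 h(z) = C1 + 2*z*log(z) + z*(-2 + log(2)) + exp(sqrt(3)*z)


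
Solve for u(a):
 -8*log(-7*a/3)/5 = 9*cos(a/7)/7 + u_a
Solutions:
 u(a) = C1 - 8*a*log(-a)/5 - 8*a*log(7)/5 + 8*a/5 + 8*a*log(3)/5 - 9*sin(a/7)


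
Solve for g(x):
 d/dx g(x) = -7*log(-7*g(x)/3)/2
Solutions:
 2*Integral(1/(log(-_y) - log(3) + log(7)), (_y, g(x)))/7 = C1 - x


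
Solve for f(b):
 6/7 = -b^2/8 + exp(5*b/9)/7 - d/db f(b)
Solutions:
 f(b) = C1 - b^3/24 - 6*b/7 + 9*exp(5*b/9)/35


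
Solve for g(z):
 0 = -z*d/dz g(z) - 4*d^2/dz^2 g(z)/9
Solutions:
 g(z) = C1 + C2*erf(3*sqrt(2)*z/4)


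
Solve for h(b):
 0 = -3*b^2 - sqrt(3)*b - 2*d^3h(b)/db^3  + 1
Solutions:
 h(b) = C1 + C2*b + C3*b^2 - b^5/40 - sqrt(3)*b^4/48 + b^3/12


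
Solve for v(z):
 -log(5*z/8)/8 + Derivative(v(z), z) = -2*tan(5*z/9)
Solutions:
 v(z) = C1 + z*log(z)/8 - 3*z*log(2)/8 - z/8 + z*log(5)/8 + 18*log(cos(5*z/9))/5


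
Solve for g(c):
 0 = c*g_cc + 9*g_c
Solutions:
 g(c) = C1 + C2/c^8


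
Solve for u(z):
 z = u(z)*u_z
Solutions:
 u(z) = -sqrt(C1 + z^2)
 u(z) = sqrt(C1 + z^2)


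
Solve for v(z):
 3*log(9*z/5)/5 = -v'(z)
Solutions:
 v(z) = C1 - 3*z*log(z)/5 - 6*z*log(3)/5 + 3*z/5 + 3*z*log(5)/5


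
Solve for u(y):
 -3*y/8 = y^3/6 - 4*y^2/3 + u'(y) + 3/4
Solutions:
 u(y) = C1 - y^4/24 + 4*y^3/9 - 3*y^2/16 - 3*y/4


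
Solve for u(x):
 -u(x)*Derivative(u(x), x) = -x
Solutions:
 u(x) = -sqrt(C1 + x^2)
 u(x) = sqrt(C1 + x^2)


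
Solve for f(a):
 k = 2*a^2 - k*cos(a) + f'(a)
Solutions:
 f(a) = C1 - 2*a^3/3 + a*k + k*sin(a)


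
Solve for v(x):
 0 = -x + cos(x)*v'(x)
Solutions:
 v(x) = C1 + Integral(x/cos(x), x)


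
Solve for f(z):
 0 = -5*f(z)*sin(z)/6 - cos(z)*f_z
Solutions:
 f(z) = C1*cos(z)^(5/6)


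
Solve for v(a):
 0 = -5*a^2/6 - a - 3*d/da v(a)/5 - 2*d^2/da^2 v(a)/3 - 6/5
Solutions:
 v(a) = C1 + C2*exp(-9*a/10) - 25*a^3/54 + 115*a^2/162 - 2608*a/729


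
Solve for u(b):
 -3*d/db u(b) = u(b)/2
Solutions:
 u(b) = C1*exp(-b/6)


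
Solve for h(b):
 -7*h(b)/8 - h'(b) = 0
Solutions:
 h(b) = C1*exp(-7*b/8)


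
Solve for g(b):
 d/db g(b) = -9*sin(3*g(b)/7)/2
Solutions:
 9*b/2 + 7*log(cos(3*g(b)/7) - 1)/6 - 7*log(cos(3*g(b)/7) + 1)/6 = C1


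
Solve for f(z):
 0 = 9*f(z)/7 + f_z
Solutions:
 f(z) = C1*exp(-9*z/7)


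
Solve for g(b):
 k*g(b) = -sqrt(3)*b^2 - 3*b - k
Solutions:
 g(b) = (-sqrt(3)*b^2 - 3*b - k)/k


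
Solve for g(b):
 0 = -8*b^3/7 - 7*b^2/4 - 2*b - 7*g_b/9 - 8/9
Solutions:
 g(b) = C1 - 18*b^4/49 - 3*b^3/4 - 9*b^2/7 - 8*b/7


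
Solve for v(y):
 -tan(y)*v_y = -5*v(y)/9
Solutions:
 v(y) = C1*sin(y)^(5/9)


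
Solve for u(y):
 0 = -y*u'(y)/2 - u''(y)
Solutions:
 u(y) = C1 + C2*erf(y/2)


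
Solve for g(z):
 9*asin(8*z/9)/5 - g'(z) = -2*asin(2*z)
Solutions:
 g(z) = C1 + 9*z*asin(8*z/9)/5 + 2*z*asin(2*z) + sqrt(1 - 4*z^2) + 9*sqrt(81 - 64*z^2)/40


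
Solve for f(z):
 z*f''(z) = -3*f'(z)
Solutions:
 f(z) = C1 + C2/z^2


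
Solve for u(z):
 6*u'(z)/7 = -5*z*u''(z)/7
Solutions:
 u(z) = C1 + C2/z^(1/5)


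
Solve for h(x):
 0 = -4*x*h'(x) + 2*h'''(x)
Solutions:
 h(x) = C1 + Integral(C2*airyai(2^(1/3)*x) + C3*airybi(2^(1/3)*x), x)


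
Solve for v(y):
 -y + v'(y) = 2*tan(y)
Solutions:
 v(y) = C1 + y^2/2 - 2*log(cos(y))


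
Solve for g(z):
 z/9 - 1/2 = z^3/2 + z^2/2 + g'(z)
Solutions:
 g(z) = C1 - z^4/8 - z^3/6 + z^2/18 - z/2


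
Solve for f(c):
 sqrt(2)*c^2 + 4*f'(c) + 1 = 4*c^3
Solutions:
 f(c) = C1 + c^4/4 - sqrt(2)*c^3/12 - c/4


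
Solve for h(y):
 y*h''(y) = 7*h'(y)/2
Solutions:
 h(y) = C1 + C2*y^(9/2)


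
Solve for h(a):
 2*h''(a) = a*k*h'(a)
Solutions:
 h(a) = Piecewise((-sqrt(pi)*C1*erf(a*sqrt(-k)/2)/sqrt(-k) - C2, (k > 0) | (k < 0)), (-C1*a - C2, True))


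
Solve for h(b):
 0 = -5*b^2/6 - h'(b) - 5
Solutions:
 h(b) = C1 - 5*b^3/18 - 5*b


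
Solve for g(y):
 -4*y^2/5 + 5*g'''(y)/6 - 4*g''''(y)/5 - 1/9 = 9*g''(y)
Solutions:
 g(y) = C1 + C2*y - y^4/135 - 2*y^3/729 + 317*y^2/328050 + (C3*sin(sqrt(25295)*y/48) + C4*cos(sqrt(25295)*y/48))*exp(25*y/48)


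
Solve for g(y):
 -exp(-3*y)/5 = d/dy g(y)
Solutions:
 g(y) = C1 + exp(-3*y)/15


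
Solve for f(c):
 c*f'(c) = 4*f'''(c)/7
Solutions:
 f(c) = C1 + Integral(C2*airyai(14^(1/3)*c/2) + C3*airybi(14^(1/3)*c/2), c)
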